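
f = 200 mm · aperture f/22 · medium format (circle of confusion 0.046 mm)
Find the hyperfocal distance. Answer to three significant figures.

Hyperfocal distance H = f²/(N·c) + f = 200²/(22 × 0.046) + 200 = 40000/1.012 + 200 ≈ 39725.7 mm ≈ 39.7 m.

39.7 m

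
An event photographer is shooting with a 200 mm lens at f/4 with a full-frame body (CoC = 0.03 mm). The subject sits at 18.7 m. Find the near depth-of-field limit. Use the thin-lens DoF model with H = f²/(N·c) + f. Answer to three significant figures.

Hyperfocal distance H = f²/(N·c) + f = 200²/(4 × 0.03) + 200 = 40000/0.12 + 200 ≈ 333533.3 mm ≈ 333.5 m.
Near limit Dn = s·(H − f)/(H + s − 2f) = 18700 × (333533.3 − 200) / (333533.3 + 18700 − 2 × 200) = 18700 × 333333.3 / 351833.3 ≈ 17717 mm ≈ 17.7 m.

17.7 m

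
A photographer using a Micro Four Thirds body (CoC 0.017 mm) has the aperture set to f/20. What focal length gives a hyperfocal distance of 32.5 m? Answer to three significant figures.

105 mm

From H = f²/(N·c) + f, with f ≪ H: f ≈ √(H·N·c) = √(32500 × 20 × 0.017) = √11050 ≈ 105.1 mm.
The +f correction barely moves this — solving exactly, f² + N·c·f − N·c·H = 0 ⇒ f = (−N·c + √((N·c)² + 4·N·c·H))/2 = (−0.34 + √44200)/2 ≈ 104.95 mm, so f ≈ 105 mm.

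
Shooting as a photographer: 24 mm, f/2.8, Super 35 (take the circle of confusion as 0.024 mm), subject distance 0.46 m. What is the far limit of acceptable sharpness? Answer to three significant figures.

485 mm

Hyperfocal distance H = f²/(N·c) + f = 24²/(2.8 × 0.024) + 24 = 576/0.0672 + 24 ≈ 8595.4 mm ≈ 8.595 m.
Far limit Df = s·(H − f)/(H − s) = 460 × (8595.4 − 24) / (8595.4 − 460) = 460 × 8571.4 / 8135.4 ≈ 484.65 mm.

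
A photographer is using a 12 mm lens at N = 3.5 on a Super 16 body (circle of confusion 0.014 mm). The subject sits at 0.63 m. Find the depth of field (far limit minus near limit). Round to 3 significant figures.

Hyperfocal distance H = f²/(N·c) + f = 12²/(3.5 × 0.014) + 12 = 144/0.049 + 12 ≈ 2950.8 mm ≈ 2.951 m.
Near limit Dn = s·(H − f)/(H + s − 2f) = 630 × (2950.8 − 12) / (2950.8 + 630 − 2 × 12) = 630 × 2938.8 / 3556.8 ≈ 520.54 mm.
Far limit Df = s·(H − f)/(H − s) = 630 × (2950.8 − 12) / (2950.8 − 630) = 630 × 2938.8 / 2320.8 ≈ 797.76 mm.
Depth of field = Df − Dn = 797.76 − 520.54 ≈ 277.22 mm.

277 mm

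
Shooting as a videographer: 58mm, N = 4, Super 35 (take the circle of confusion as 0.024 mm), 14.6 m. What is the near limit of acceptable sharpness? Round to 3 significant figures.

Hyperfocal distance H = f²/(N·c) + f = 58²/(4 × 0.024) + 58 = 3364/0.096 + 58 ≈ 35099.7 mm ≈ 35.10 m.
Near limit Dn = s·(H − f)/(H + s − 2f) = 14600 × (35099.7 − 58) / (35099.7 + 14600 − 2 × 58) = 14600 × 35041.7 / 49583.7 ≈ 10318 mm ≈ 10.3 m.

10.3 m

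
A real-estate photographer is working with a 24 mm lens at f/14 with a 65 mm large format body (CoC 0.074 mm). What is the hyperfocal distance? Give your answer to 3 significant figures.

0.580 m

Hyperfocal distance H = f²/(N·c) + f = 24²/(14 × 0.074) + 24 = 576/1.036 + 24 ≈ 580.0 mm ≈ 0.580 m.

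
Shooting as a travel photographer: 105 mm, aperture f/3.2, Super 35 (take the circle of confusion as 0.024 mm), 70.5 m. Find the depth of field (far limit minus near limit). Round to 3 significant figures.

Hyperfocal distance H = f²/(N·c) + f = 105²/(3.2 × 0.024) + 105 = 11025/0.0768 + 105 ≈ 143659.7 mm ≈ 143.7 m.
Near limit Dn = s·(H − f)/(H + s − 2f) = 70500 × (143659.7 − 105) / (143659.7 + 70500 − 2 × 105) = 70500 × 143554.7 / 213949.7 ≈ 47304 mm.
Far limit Df = s·(H − f)/(H − s) = 70500 × (143659.7 − 105) / (143659.7 − 70500) = 70500 × 143554.7 / 73159.7 ≈ 138336 mm.
Depth of field = Df − Dn = 138336 − 47304 ≈ 91032 mm ≈ 91.0 m.

91.0 m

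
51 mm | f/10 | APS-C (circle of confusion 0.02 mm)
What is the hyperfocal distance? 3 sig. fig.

13.1 m

Hyperfocal distance H = f²/(N·c) + f = 51²/(10 × 0.02) + 51 = 2601/0.2 + 51 ≈ 13056.0 mm ≈ 13.1 m.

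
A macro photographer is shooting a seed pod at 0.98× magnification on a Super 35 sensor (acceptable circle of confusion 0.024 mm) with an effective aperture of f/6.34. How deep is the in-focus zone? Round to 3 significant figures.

0.317 mm

At magnification m, DoF ≈ 2·N_eff·c/m² = 2 × 6.34 × 0.024 / 0.98² = 0.3043 / 0.9604 ≈ 0.317 mm.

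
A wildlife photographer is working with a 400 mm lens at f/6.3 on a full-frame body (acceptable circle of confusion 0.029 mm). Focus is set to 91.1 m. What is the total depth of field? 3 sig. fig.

19.1 m

Hyperfocal distance H = f²/(N·c) + f = 400²/(6.3 × 0.029) + 400 = 160000/0.1827 + 400 ≈ 876152.6 mm ≈ 876.2 m.
Near limit Dn = s·(H − f)/(H + s − 2f) = 91100 × (876152.6 − 400) / (876152.6 + 91100 − 2 × 400) = 91100 × 875752.6 / 966452.6 ≈ 82550 mm.
Far limit Df = s·(H − f)/(H − s) = 91100 × (876152.6 − 400) / (876152.6 − 91100) = 91100 × 875752.6 / 785052.6 ≈ 101625 mm.
Depth of field = Df − Dn = 101625 − 82550 ≈ 19075 mm ≈ 19.1 m.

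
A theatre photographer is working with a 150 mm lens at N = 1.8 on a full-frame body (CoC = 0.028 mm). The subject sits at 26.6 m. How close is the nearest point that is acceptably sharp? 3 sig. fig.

Hyperfocal distance H = f²/(N·c) + f = 150²/(1.8 × 0.028) + 150 = 22500/0.0504 + 150 ≈ 446578.6 mm ≈ 446.6 m.
Near limit Dn = s·(H − f)/(H + s − 2f) = 26600 × (446578.6 − 150) / (446578.6 + 26600 − 2 × 150) = 26600 × 446428.6 / 472878.6 ≈ 25112 mm ≈ 25.1 m.

25.1 m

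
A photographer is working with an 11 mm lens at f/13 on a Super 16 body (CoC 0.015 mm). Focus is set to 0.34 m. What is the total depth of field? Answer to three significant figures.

0.502 m

Hyperfocal distance H = f²/(N·c) + f = 11²/(13 × 0.015) + 11 = 121/0.195 + 11 ≈ 631.5 mm ≈ 0.632 m.
Near limit Dn = s·(H − f)/(H + s − 2f) = 340 × (631.5 − 11) / (631.5 + 340 − 2 × 11) = 340 × 620.5 / 949.5 ≈ 222.19 mm.
Far limit Df = s·(H − f)/(H − s) = 340 × (631.5 − 11) / (631.5 − 340) = 340 × 620.5 / 291.5 ≈ 723.72 mm.
Depth of field = Df − Dn = 723.72 − 222.19 ≈ 501.53 mm ≈ 0.502 m.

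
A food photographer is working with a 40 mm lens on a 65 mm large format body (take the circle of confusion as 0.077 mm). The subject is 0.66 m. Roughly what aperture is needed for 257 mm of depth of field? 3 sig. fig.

f/6.30

Write h = H − f = f²/(N·c). The thin-lens limits are Dn = s·h/(h + (s−f)) and Df = s·h/(h − (s−f)), so DoF = Df − Dn = 2·s·(s−f)·h / (h² − (s−f)²).
That is a quadratic in h: DoF·h² − 2·s·(s−f)·h − DoF·(s−f)² = 0 ⇒ h = (s−f)·(s + √(s² + DoF²)) / DoF = 620 × (660 + √(660² + 257²)) / 257 = 620 × (660 + 708.272) / 257 ≈ 3300.9 mm.
Then N = f²/(c·h) = 40² / (0.077 × 3300.9) = 1600 / 254.17 ≈ 6.30.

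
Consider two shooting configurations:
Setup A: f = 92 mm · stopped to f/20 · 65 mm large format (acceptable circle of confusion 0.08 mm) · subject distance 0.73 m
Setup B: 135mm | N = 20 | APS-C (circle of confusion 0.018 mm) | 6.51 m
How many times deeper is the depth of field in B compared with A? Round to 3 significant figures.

9.32

Setup A: H = 92²/(20×0.08) + 92 ≈ 5382.0 mm; DoF = Df − Dn = 830.12 − 651.43 ≈ 178.69 mm.
Setup B: H = 135²/(20×0.018) + 135 ≈ 50760.0 mm; DoF = Df − Dn = 7447.9 − 5781.9 ≈ 1666.0 mm.
Ratio = 1666.0 / 178.69 ≈ 9.32.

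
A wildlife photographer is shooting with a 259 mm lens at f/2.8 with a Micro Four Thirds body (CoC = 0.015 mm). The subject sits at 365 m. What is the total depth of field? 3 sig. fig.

Hyperfocal distance H = f²/(N·c) + f = 259²/(2.8 × 0.015) + 259 = 67081/0.042 + 259 ≈ 1597425.7 mm ≈ 1597 m.
Near limit Dn = s·(H − f)/(H + s − 2f) = 365000 × (1597425.7 − 259) / (1597425.7 + 365000 − 2 × 259) = 365000 × 1597166.7 / 1961907.7 ≈ 297142 mm.
Far limit Df = s·(H − f)/(H − s) = 365000 × (1597425.7 − 259) / (1597425.7 − 365000) = 365000 × 1597166.7 / 1232425.7 ≈ 473023 mm.
Depth of field = Df − Dn = 473023 − 297142 ≈ 175881 mm ≈ 176 m.

176 m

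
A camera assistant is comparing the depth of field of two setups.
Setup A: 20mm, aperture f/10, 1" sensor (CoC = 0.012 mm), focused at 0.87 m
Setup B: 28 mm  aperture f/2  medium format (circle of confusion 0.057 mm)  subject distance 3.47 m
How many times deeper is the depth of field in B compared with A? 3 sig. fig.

Setup A: H = 20²/(10×0.012) + 20 ≈ 3353.3 mm; DoF = Df − Dn = 1167.79 − 693.23 ≈ 474.56 mm.
Setup B: H = 28²/(2×0.057) + 28 ≈ 6905.2 mm; DoF = Df − Dn = 6946.9 − 2312.6 ≈ 4634.3 mm.
Ratio = 4634.3 / 474.56 ≈ 9.77.

9.77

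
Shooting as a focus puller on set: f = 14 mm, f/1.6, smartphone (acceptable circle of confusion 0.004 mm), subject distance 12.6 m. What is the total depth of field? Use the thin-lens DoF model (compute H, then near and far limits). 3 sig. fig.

Hyperfocal distance H = f²/(N·c) + f = 14²/(1.6 × 0.004) + 14 = 196/0.0064 + 14 ≈ 30639.0 mm ≈ 30.64 m.
Near limit Dn = s·(H − f)/(H + s − 2f) = 12600 × (30639.0 − 14) / (30639.0 + 12600 − 2 × 14) = 12600 × 30625.0 / 43211.0 ≈ 8930 mm.
Far limit Df = s·(H − f)/(H − s) = 12600 × (30639.0 − 14) / (30639.0 − 12600) = 12600 × 30625.0 / 18039.0 ≈ 21391 mm.
Depth of field = Df − Dn = 21391 − 8930 ≈ 12461 mm ≈ 12.5 m.

12.5 m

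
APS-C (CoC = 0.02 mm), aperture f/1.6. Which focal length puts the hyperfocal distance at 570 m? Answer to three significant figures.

From H = f²/(N·c) + f, with f ≪ H: f ≈ √(H·N·c) = √(570000 × 1.6 × 0.02) = √18240 ≈ 135.1 mm.
The +f correction barely moves this — solving exactly, f² + N·c·f − N·c·H = 0 ⇒ f = (−N·c + √((N·c)² + 4·N·c·H))/2 = (−0.032 + √72960)/2 ≈ 135.04 mm, so f ≈ 135 mm.

135 mm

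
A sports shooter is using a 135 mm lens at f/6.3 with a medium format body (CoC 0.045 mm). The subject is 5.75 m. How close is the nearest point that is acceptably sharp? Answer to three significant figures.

5.29 m

Hyperfocal distance H = f²/(N·c) + f = 135²/(6.3 × 0.045) + 135 = 18225/0.2835 + 135 ≈ 64420.7 mm ≈ 64.42 m.
Near limit Dn = s·(H − f)/(H + s − 2f) = 5750 × (64420.7 − 135) / (64420.7 + 5750 − 2 × 135) = 5750 × 64285.7 / 69900.7 ≈ 5288.1 mm ≈ 5.29 m.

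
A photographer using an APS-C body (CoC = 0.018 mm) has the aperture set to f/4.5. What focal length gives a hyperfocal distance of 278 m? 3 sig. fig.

150 mm

From H = f²/(N·c) + f, with f ≪ H: f ≈ √(H·N·c) = √(278000 × 4.5 × 0.018) = √22518 ≈ 150.1 mm.
The +f correction barely moves this — solving exactly, f² + N·c·f − N·c·H = 0 ⇒ f = (−N·c + √((N·c)² + 4·N·c·H))/2 = (−0.081 + √90072)/2 ≈ 150.02 mm, so f ≈ 150 mm.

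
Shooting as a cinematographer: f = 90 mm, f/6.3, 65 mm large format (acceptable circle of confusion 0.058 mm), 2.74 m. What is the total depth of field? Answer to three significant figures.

0.665 m

Hyperfocal distance H = f²/(N·c) + f = 90²/(6.3 × 0.058) + 90 = 8100/0.3654 + 90 ≈ 22257.5 mm ≈ 22.26 m.
Near limit Dn = s·(H − f)/(H + s − 2f) = 2740 × (22257.5 − 90) / (22257.5 + 2740 − 2 × 90) = 2740 × 22167.5 / 24817.5 ≈ 2447.42 mm.
Far limit Df = s·(H − f)/(H − s) = 2740 × (22257.5 − 90) / (22257.5 − 2740) = 2740 × 22167.5 / 19517.5 ≈ 3112.03 mm.
Depth of field = Df − Dn = 3112.03 − 2447.42 ≈ 664.61 mm ≈ 0.665 m.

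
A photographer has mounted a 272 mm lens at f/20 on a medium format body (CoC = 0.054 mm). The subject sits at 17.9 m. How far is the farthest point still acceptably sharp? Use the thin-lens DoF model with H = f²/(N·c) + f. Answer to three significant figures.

24.1 m

Hyperfocal distance H = f²/(N·c) + f = 272²/(20 × 0.054) + 272 = 73984/1.08 + 272 ≈ 68775.7 mm ≈ 68.78 m.
Far limit Df = s·(H − f)/(H − s) = 17900 × (68775.7 − 272) / (68775.7 − 17900) = 17900 × 68503.7 / 50875.7 ≈ 24102 mm ≈ 24.1 m.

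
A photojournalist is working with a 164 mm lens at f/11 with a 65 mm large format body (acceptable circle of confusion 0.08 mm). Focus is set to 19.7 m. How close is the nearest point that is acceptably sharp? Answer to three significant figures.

Hyperfocal distance H = f²/(N·c) + f = 164²/(11 × 0.08) + 164 = 26896/0.88 + 164 ≈ 30727.6 mm ≈ 30.73 m.
Near limit Dn = s·(H − f)/(H + s − 2f) = 19700 × (30727.6 − 164) / (30727.6 + 19700 − 2 × 164) = 19700 × 30563.6 / 50099.6 ≈ 12018 mm ≈ 12.0 m.

12.0 m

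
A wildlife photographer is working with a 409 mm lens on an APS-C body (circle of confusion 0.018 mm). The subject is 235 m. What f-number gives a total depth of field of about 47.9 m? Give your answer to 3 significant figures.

Write h = H − f = f²/(N·c). The thin-lens limits are Dn = s·h/(h + (s−f)) and Df = s·h/(h − (s−f)), so DoF = Df − Dn = 2·s·(s−f)·h / (h² − (s−f)²).
That is a quadratic in h: DoF·h² − 2·s·(s−f)·h − DoF·(s−f)² = 0 ⇒ h = (s−f)·(s + √(s² + DoF²)) / DoF = 234591 × (235000 + √(235000² + 47900²)) / 47900 = 234591 × (235000 + 239832) / 47900 ≈ 2325497 mm.
Then N = f²/(c·h) = 409² / (0.018 × 2325497) = 167281 / 41859 ≈ 4.

f/4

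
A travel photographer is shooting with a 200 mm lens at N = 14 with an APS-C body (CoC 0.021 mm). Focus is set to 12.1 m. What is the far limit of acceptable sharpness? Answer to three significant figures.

13.3 m

Hyperfocal distance H = f²/(N·c) + f = 200²/(14 × 0.021) + 200 = 40000/0.294 + 200 ≈ 136254.4 mm ≈ 136.3 m.
Far limit Df = s·(H − f)/(H − s) = 12100 × (136254.4 − 200) / (136254.4 − 12100) = 12100 × 136054.4 / 124154.4 ≈ 13260 mm ≈ 13.3 m.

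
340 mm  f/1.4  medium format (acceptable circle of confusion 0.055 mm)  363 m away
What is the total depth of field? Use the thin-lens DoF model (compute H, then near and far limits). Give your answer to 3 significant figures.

186 m

Hyperfocal distance H = f²/(N·c) + f = 340²/(1.4 × 0.055) + 340 = 115600/0.077 + 340 ≈ 1501638.7 mm ≈ 1502 m.
Near limit Dn = s·(H − f)/(H + s − 2f) = 363000 × (1501638.7 − 340) / (1501638.7 + 363000 − 2 × 340) = 363000 × 1501298.7 / 1863958.7 ≈ 292373 mm.
Far limit Df = s·(H − f)/(H − s) = 363000 × (1501638.7 − 340) / (1501638.7 − 363000) = 363000 × 1501298.7 / 1138638.7 ≈ 478617 mm.
Depth of field = Df − Dn = 478617 − 292373 ≈ 186244 mm ≈ 186 m.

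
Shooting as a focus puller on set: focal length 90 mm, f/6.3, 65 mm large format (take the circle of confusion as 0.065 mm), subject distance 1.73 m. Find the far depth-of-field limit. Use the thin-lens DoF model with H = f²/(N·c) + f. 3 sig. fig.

Hyperfocal distance H = f²/(N·c) + f = 90²/(6.3 × 0.065) + 90 = 8100/0.4095 + 90 ≈ 19870.2 mm ≈ 19.87 m.
Far limit Df = s·(H − f)/(H − s) = 1730 × (19870.2 − 90) / (19870.2 − 1730) = 1730 × 19780.2 / 18140.2 ≈ 1886.4 mm ≈ 1.89 m.

1.89 m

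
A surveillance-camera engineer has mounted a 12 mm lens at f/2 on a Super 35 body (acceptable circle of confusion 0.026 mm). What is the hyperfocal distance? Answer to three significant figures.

Hyperfocal distance H = f²/(N·c) + f = 12²/(2 × 0.026) + 12 = 144/0.052 + 12 ≈ 2781.2 mm ≈ 2.78 m.

2.78 m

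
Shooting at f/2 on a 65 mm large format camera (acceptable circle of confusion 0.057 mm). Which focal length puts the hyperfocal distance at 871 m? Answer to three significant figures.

315 mm

From H = f²/(N·c) + f, with f ≪ H: f ≈ √(H·N·c) = √(871000 × 2 × 0.057) = √99294 ≈ 315.1 mm.
The +f correction barely moves this — solving exactly, f² + N·c·f − N·c·H = 0 ⇒ f = (−N·c + √((N·c)² + 4·N·c·H))/2 = (−0.114 + √397176)/2 ≈ 315.05 mm, so f ≈ 315 mm.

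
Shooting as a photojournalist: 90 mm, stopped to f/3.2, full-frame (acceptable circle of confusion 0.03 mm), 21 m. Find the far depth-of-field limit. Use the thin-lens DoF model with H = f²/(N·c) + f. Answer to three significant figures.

27.9 m

Hyperfocal distance H = f²/(N·c) + f = 90²/(3.2 × 0.03) + 90 = 8100/0.096 + 90 ≈ 84465.0 mm ≈ 84.47 m.
Far limit Df = s·(H − f)/(H − s) = 21000 × (84465.0 − 90) / (84465.0 − 21000) = 21000 × 84375.0 / 63465.0 ≈ 27919 mm ≈ 27.9 m.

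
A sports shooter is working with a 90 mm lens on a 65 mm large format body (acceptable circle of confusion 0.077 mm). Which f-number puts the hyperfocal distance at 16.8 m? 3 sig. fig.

f/6.30

Rearrange H = f²/(N·c) + f for N: N = f² / ((H − f)·c).
N = 90² / ((16800 − 90) × 0.077) = 8100 / 1287 ≈ 6.30.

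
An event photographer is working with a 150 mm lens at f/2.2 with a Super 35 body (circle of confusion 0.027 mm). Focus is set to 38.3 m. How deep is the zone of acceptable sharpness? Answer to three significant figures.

7.79 m

Hyperfocal distance H = f²/(N·c) + f = 150²/(2.2 × 0.027) + 150 = 22500/0.0594 + 150 ≈ 378937.9 mm ≈ 378.9 m.
Near limit Dn = s·(H − f)/(H + s − 2f) = 38300 × (378937.9 − 150) / (378937.9 + 38300 − 2 × 150) = 38300 × 378787.9 / 416937.9 ≈ 34795.5 mm.
Far limit Df = s·(H − f)/(H − s) = 38300 × (378937.9 − 150) / (378937.9 − 38300) = 38300 × 378787.9 / 340637.9 ≈ 42589.4 mm.
Depth of field = Df − Dn = 42589.4 − 34795.5 ≈ 7793.9 mm ≈ 7.79 m.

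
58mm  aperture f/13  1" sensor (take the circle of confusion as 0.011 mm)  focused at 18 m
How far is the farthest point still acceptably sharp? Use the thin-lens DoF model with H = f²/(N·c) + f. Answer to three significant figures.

Hyperfocal distance H = f²/(N·c) + f = 58²/(13 × 0.011) + 58 = 3364/0.143 + 58 ≈ 23582.5 mm ≈ 23.58 m.
Far limit Df = s·(H − f)/(H − s) = 18000 × (23582.5 − 58) / (23582.5 − 18000) = 18000 × 23524.5 / 5582.5 ≈ 75852 mm ≈ 75.9 m.

75.9 m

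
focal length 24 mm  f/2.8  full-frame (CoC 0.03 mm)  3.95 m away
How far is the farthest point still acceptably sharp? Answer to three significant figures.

9.24 m

Hyperfocal distance H = f²/(N·c) + f = 24²/(2.8 × 0.03) + 24 = 576/0.084 + 24 ≈ 6881.1 mm ≈ 6.881 m.
Far limit Df = s·(H − f)/(H − s) = 3950 × (6881.1 − 24) / (6881.1 − 3950) = 3950 × 6857.1 / 2931.1 ≈ 9240.7 mm ≈ 9.24 m.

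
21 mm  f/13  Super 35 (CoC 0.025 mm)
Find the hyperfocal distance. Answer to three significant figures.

Hyperfocal distance H = f²/(N·c) + f = 21²/(13 × 0.025) + 21 = 441/0.325 + 21 ≈ 1377.9 mm ≈ 1.38 m.

1.38 m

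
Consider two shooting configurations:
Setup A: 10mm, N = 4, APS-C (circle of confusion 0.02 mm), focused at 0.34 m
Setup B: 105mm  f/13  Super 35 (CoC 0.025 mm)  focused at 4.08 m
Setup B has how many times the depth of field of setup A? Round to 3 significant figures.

5.02

Setup A: H = 10²/(4×0.02) + 10 ≈ 1260.0 mm; DoF = Df − Dn = 461.96 − 268.99 ≈ 192.97 mm.
Setup B: H = 105²/(13×0.025) + 105 ≈ 34028.1 mm; DoF = Df − Dn = 4621.54 − 3652.06 ≈ 969.48 mm.
Ratio = 969.48 / 192.97 ≈ 5.02.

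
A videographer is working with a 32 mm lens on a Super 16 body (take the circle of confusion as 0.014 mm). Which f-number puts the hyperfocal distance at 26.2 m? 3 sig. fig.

Rearrange H = f²/(N·c) + f for N: N = f² / ((H − f)·c).
N = 32² / ((26200 − 32) × 0.014) = 1024 / 366.4 ≈ 2.80.

f/2.80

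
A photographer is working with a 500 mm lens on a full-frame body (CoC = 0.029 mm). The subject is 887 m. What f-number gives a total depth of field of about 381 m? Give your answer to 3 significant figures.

f/2.00

Write h = H − f = f²/(N·c). The thin-lens limits are Dn = s·h/(h + (s−f)) and Df = s·h/(h − (s−f)), so DoF = Df − Dn = 2·s·(s−f)·h / (h² − (s−f)²).
That is a quadratic in h: DoF·h² − 2·s·(s−f)·h − DoF·(s−f)² = 0 ⇒ h = (s−f)·(s + √(s² + DoF²)) / DoF = 886500 × (887000 + √(887000² + 381000²)) / 381000 = 886500 × (887000 + 965365) / 381000 ≈ 4310031 mm.
Then N = f²/(c·h) = 500² / (0.029 × 4310031) = 250000 / 124991 ≈ 2.00.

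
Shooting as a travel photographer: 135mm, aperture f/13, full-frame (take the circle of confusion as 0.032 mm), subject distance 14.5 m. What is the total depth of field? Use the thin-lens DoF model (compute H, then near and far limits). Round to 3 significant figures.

10.7 m

Hyperfocal distance H = f²/(N·c) + f = 135²/(13 × 0.032) + 135 = 18225/0.416 + 135 ≈ 43945.1 mm ≈ 43.95 m.
Near limit Dn = s·(H − f)/(H + s − 2f) = 14500 × (43945.1 − 135) / (43945.1 + 14500 − 2 × 135) = 14500 × 43810.1 / 58175.1 ≈ 10920 mm.
Far limit Df = s·(H − f)/(H − s) = 14500 × (43945.1 − 135) / (43945.1 − 14500) = 14500 × 43810.1 / 29445.1 ≈ 21574 mm.
Depth of field = Df − Dn = 21574 − 10920 ≈ 10654 mm ≈ 10.7 m.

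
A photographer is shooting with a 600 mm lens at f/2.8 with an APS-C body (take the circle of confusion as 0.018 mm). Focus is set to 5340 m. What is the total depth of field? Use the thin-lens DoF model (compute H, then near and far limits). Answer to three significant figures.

18100 m

Hyperfocal distance H = f²/(N·c) + f = 600²/(2.8 × 0.018) + 600 = 360000/0.0504 + 600 ≈ 7143457.1 mm ≈ 7143 m.
Near limit Dn = s·(H − f)/(H + s − 2f) = 5340000 × (7143457.1 − 600) / (7143457.1 + 5340000 − 2 × 600) = 5340000 × 7142857.1 / 12482257.1 ≈ 3055766 mm.
Far limit Df = s·(H − f)/(H − s) = 5340000 × (7143457.1 − 600) / (7143457.1 − 5340000) = 5340000 × 7142857.1 / 1803457.1 ≈ 21149855 mm.
Depth of field = Df − Dn = 21149855 − 3055766 ≈ 18094089 mm ≈ 18100 m.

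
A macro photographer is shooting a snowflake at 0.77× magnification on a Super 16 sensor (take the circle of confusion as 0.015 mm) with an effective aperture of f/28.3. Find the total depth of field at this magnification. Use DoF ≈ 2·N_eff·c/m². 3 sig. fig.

At magnification m, DoF ≈ 2·N_eff·c/m² = 2 × 28.3 × 0.015 / 0.77² = 0.849 / 0.5929 ≈ 1.43 mm.

1.43 mm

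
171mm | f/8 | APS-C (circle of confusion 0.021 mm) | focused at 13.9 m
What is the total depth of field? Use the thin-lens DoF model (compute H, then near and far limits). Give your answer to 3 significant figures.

2.21 m

Hyperfocal distance H = f²/(N·c) + f = 171²/(8 × 0.021) + 171 = 29241/0.168 + 171 ≈ 174224.6 mm ≈ 174.2 m.
Near limit Dn = s·(H − f)/(H + s − 2f) = 13900 × (174224.6 − 171) / (174224.6 + 13900 − 2 × 171) = 13900 × 174053.6 / 187782.6 ≈ 12883.8 mm.
Far limit Df = s·(H − f)/(H − s) = 13900 × (174224.6 − 171) / (174224.6 − 13900) = 13900 × 174053.6 / 160324.6 ≈ 15090.3 mm.
Depth of field = Df − Dn = 15090.3 − 12883.8 ≈ 2206.5 mm ≈ 2.21 m.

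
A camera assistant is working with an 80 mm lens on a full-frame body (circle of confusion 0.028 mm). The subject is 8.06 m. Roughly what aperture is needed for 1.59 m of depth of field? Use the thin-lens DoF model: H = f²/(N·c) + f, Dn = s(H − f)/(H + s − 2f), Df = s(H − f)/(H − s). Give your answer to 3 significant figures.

Write h = H − f = f²/(N·c). The thin-lens limits are Dn = s·h/(h + (s−f)) and Df = s·h/(h − (s−f)), so DoF = Df − Dn = 2·s·(s−f)·h / (h² − (s−f)²).
That is a quadratic in h: DoF·h² − 2·s·(s−f)·h − DoF·(s−f)² = 0 ⇒ h = (s−f)·(s + √(s² + DoF²)) / DoF = 7980 × (8060 + √(8060² + 1590²)) / 1590 = 7980 × (8060 + 8215.33) / 1590 ≈ 81684 mm.
Then N = f²/(c·h) = 80² / (0.028 × 81684) = 6400 / 2287.1 ≈ 2.80.

f/2.80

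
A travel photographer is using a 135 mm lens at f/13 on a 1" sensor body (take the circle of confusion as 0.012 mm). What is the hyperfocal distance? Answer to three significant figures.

117 m

Hyperfocal distance H = f²/(N·c) + f = 135²/(13 × 0.012) + 135 = 18225/0.156 + 135 ≈ 116961.9 mm ≈ 117 m.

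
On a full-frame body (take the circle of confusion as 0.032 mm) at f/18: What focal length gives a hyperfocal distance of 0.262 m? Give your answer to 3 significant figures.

From H = f²/(N·c) + f, with f ≪ H: f ≈ √(H·N·c) = √(262 × 18 × 0.032) = √150.91 ≈ 12.28 mm.
Exact: f² + N·c·f − N·c·H = 0 ⇒ f = (−N·c + √((N·c)² + 4·N·c·H))/2 = (−0.576 + √603.98)/2 ≈ 12.000 mm ≈ 12.0 mm.

12.0 mm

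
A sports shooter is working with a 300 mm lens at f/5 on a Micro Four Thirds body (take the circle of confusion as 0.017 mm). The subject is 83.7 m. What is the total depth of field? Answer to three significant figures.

13.3 m

Hyperfocal distance H = f²/(N·c) + f = 300²/(5 × 0.017) + 300 = 90000/0.085 + 300 ≈ 1059123.5 mm ≈ 1059 m.
Near limit Dn = s·(H − f)/(H + s − 2f) = 83700 × (1059123.5 − 300) / (1059123.5 + 83700 − 2 × 300) = 83700 × 1058823.5 / 1142223.5 ≈ 77589 mm.
Far limit Df = s·(H − f)/(H − s) = 83700 × (1059123.5 − 300) / (1059123.5 − 83700) = 83700 × 1058823.5 / 975423.5 ≈ 90856 mm.
Depth of field = Df − Dn = 90856 − 77589 ≈ 13267 mm ≈ 13.3 m.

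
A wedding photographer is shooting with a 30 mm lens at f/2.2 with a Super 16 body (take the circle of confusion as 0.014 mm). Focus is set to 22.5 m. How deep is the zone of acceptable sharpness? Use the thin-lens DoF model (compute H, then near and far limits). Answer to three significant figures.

Hyperfocal distance H = f²/(N·c) + f = 30²/(2.2 × 0.014) + 30 = 900/0.0308 + 30 ≈ 29250.8 mm ≈ 29.25 m.
Near limit Dn = s·(H − f)/(H + s − 2f) = 22500 × (29250.8 − 30) / (29250.8 + 22500 − 2 × 30) = 22500 × 29220.8 / 51690.8 ≈ 12719 mm.
Far limit Df = s·(H − f)/(H − s) = 22500 × (29250.8 − 30) / (29250.8 − 22500) = 22500 × 29220.8 / 6750.8 ≈ 97391 mm.
Depth of field = Df − Dn = 97391 − 12719 ≈ 84672 mm ≈ 84.7 m.

84.7 m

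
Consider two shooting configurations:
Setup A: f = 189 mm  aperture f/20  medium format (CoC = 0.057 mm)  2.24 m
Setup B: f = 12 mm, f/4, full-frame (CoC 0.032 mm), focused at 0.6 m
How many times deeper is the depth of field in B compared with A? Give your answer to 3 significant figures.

Setup A: H = 189²/(20×0.057) + 189 ≈ 31523.2 mm; DoF = Df − Dn = 2396.89 − 2102.39 ≈ 294.50 mm.
Setup B: H = 12²/(4×0.032) + 12 ≈ 1137.0 mm; DoF = Df − Dn = 1256.98 − 394.05 ≈ 862.93 mm.
Ratio = 862.93 / 294.50 ≈ 2.93.

2.93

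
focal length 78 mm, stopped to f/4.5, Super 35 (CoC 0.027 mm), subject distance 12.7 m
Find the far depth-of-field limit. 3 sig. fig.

17.0 m

Hyperfocal distance H = f²/(N·c) + f = 78²/(4.5 × 0.027) + 78 = 6084/0.1215 + 78 ≈ 50152.1 mm ≈ 50.15 m.
Far limit Df = s·(H − f)/(H − s) = 12700 × (50152.1 − 78) / (50152.1 − 12700) = 12700 × 50074.1 / 37452.1 ≈ 16980 mm ≈ 17.0 m.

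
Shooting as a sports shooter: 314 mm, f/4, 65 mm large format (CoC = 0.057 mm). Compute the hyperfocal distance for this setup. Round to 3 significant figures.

Hyperfocal distance H = f²/(N·c) + f = 314²/(4 × 0.057) + 314 = 98596/0.228 + 314 ≈ 432752.6 mm ≈ 433 m.

433 m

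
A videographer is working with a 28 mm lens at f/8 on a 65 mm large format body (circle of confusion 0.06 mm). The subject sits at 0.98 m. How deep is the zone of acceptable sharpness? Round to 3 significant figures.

1.73 m

Hyperfocal distance H = f²/(N·c) + f = 28²/(8 × 0.06) + 28 = 784/0.48 + 28 ≈ 1661.3 mm ≈ 1.661 m.
Near limit Dn = s·(H − f)/(H + s − 2f) = 980 × (1661.3 − 28) / (1661.3 + 980 − 2 × 28) = 980 × 1633.3 / 2585.3 ≈ 619.1 mm.
Far limit Df = s·(H − f)/(H − s) = 980 × (1661.3 − 28) / (1661.3 − 980) = 980 × 1633.3 / 681.3 ≈ 2349.3 mm.
Depth of field = Df − Dn = 2349.3 − 619.1 ≈ 1730.2 mm ≈ 1.73 m.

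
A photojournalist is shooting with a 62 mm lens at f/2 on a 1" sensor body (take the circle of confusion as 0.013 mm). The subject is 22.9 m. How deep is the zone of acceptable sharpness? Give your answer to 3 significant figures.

Hyperfocal distance H = f²/(N·c) + f = 62²/(2 × 0.013) + 62 = 3844/0.026 + 62 ≈ 147908.2 mm ≈ 147.9 m.
Near limit Dn = s·(H − f)/(H + s − 2f) = 22900 × (147908.2 − 62) / (147908.2 + 22900 − 2 × 62) = 22900 × 147846.2 / 170684.2 ≈ 19835.9 mm.
Far limit Df = s·(H − f)/(H − s) = 22900 × (147908.2 − 62) / (147908.2 − 22900) = 22900 × 147846.2 / 125008.2 ≈ 27083.6 mm.
Depth of field = Df − Dn = 27083.6 − 19835.9 ≈ 7247.7 mm ≈ 7.25 m.

7.25 m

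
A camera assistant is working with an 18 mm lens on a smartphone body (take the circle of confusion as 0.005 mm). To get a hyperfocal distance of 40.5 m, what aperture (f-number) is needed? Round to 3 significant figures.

Rearrange H = f²/(N·c) + f for N: N = f² / ((H − f)·c).
N = 18² / ((40500 − 18) × 0.005) = 324 / 202.4 ≈ 1.60.

f/1.60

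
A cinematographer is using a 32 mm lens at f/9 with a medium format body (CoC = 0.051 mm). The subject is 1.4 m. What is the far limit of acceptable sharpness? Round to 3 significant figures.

3.62 m

Hyperfocal distance H = f²/(N·c) + f = 32²/(9 × 0.051) + 32 = 1024/0.459 + 32 ≈ 2262.9 mm ≈ 2.263 m.
Far limit Df = s·(H − f)/(H − s) = 1400 × (2262.9 − 32) / (2262.9 − 1400) = 1400 × 2230.9 / 862.9 ≈ 3619.4 mm ≈ 3.62 m.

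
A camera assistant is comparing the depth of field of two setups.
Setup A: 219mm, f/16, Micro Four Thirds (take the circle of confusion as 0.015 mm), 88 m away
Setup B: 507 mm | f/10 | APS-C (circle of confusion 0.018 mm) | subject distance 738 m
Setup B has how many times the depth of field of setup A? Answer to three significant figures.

Setup A: H = 219²/(16×0.015) + 219 ≈ 200056.5 mm; DoF = Df − Dn = 156936 − 61142 ≈ 95794 mm.
Setup B: H = 507²/(10×0.018) + 507 ≈ 1428557.0 mm; DoF = Df − Dn = 1526161 − 486668 ≈ 1039493 mm.
Ratio = 1039493 / 95794 ≈ 10.9.

10.9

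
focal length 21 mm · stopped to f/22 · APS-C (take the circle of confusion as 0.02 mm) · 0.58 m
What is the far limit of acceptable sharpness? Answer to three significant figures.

1.31 m

Hyperfocal distance H = f²/(N·c) + f = 21²/(22 × 0.02) + 21 = 441/0.44 + 21 ≈ 1023.3 mm ≈ 1.023 m.
Far limit Df = s·(H − f)/(H − s) = 580 × (1023.3 − 21) / (1023.3 − 580) = 580 × 1002.3 / 443.3 ≈ 1311.4 mm ≈ 1.31 m.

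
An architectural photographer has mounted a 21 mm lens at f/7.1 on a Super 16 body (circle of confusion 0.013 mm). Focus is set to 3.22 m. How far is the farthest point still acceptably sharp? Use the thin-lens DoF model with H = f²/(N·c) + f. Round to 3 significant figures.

Hyperfocal distance H = f²/(N·c) + f = 21²/(7.1 × 0.013) + 21 = 441/0.0923 + 21 ≈ 4798.9 mm ≈ 4.799 m.
Far limit Df = s·(H − f)/(H − s) = 3220 × (4798.9 − 21) / (4798.9 − 3220) = 3220 × 4777.9 / 1578.9 ≈ 9744.0 mm ≈ 9.74 m.

9.74 m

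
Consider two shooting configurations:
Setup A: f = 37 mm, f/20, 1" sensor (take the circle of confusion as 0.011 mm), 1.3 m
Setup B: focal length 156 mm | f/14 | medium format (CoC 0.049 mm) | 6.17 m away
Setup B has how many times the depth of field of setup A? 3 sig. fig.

3.91

Setup A: H = 37²/(20×0.011) + 37 ≈ 6259.7 mm; DoF = Df − Dn = 1631.05 − 1080.66 ≈ 550.39 mm.
Setup B: H = 156²/(14×0.049) + 156 ≈ 35631.2 mm; DoF = Df − Dn = 7429.5 − 5275.6 ≈ 2153.9 mm.
Ratio = 2153.9 / 550.39 ≈ 3.91.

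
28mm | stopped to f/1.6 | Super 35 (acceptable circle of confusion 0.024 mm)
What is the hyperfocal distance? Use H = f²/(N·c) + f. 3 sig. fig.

Hyperfocal distance H = f²/(N·c) + f = 28²/(1.6 × 0.024) + 28 = 784/0.0384 + 28 ≈ 20444.7 mm ≈ 20.4 m.

20.4 m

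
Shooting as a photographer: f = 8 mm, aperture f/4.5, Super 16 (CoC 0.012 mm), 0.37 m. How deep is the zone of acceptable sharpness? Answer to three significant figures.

249 mm

Hyperfocal distance H = f²/(N·c) + f = 8²/(4.5 × 0.012) + 8 = 64/0.054 + 8 ≈ 1193.2 mm ≈ 1.193 m.
Near limit Dn = s·(H − f)/(H + s − 2f) = 370 × (1193.2 − 8) / (1193.2 + 370 − 2 × 8) = 370 × 1185.2 / 1547.2 ≈ 283.43 mm.
Far limit Df = s·(H − f)/(H − s) = 370 × (1193.2 − 8) / (1193.2 − 370) = 370 × 1185.2 / 823.2 ≈ 532.71 mm.
Depth of field = Df − Dn = 532.71 − 283.43 ≈ 249.28 mm.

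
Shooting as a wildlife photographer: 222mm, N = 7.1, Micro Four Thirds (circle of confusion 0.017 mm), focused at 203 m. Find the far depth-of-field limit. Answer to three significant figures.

Hyperfocal distance H = f²/(N·c) + f = 222²/(7.1 × 0.017) + 222 = 49284/0.1207 + 222 ≈ 408540.1 mm ≈ 408.5 m.
Far limit Df = s·(H − f)/(H − s) = 203000 × (408540.1 − 222) / (408540.1 − 203000) = 203000 × 408318.1 / 205540.1 ≈ 403272 mm ≈ 403 m.

403 m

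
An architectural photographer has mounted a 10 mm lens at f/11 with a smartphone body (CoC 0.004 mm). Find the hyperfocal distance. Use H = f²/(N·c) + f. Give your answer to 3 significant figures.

Hyperfocal distance H = f²/(N·c) + f = 10²/(11 × 0.004) + 10 = 100/0.044 + 10 ≈ 2282.7 mm ≈ 2.28 m.

2.28 m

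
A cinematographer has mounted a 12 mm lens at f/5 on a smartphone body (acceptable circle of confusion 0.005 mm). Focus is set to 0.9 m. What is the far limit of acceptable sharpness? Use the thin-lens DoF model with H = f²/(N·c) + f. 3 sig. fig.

Hyperfocal distance H = f²/(N·c) + f = 12²/(5 × 0.005) + 12 = 144/0.025 + 12 ≈ 5772.0 mm ≈ 5.772 m.
Far limit Df = s·(H − f)/(H − s) = 900 × (5772.0 − 12) / (5772.0 − 900) = 900 × 5760.0 / 4872.0 ≈ 1064.0 mm ≈ 1.06 m.

1.06 m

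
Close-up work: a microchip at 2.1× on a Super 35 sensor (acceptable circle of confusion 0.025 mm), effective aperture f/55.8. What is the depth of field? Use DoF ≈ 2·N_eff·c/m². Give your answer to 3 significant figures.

0.633 mm

At magnification m, DoF ≈ 2·N_eff·c/m² = 2 × 55.8 × 0.025 / 2.1² = 2.79 / 4.41 ≈ 0.633 mm.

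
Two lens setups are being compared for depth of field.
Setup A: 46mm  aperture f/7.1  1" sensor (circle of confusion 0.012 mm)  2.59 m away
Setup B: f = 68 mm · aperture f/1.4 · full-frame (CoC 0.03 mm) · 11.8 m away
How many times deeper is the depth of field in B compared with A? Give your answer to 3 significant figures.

4.74

Setup A: H = 46²/(7.1×0.012) + 46 ≈ 24881.7 mm; DoF = Df − Dn = 2885.58 − 2349.35 ≈ 536.23 mm.
Setup B: H = 68²/(1.4×0.03) + 68 ≈ 110163.2 mm; DoF = Df − Dn = 13207.4 − 10663.7 ≈ 2543.7 mm.
Ratio = 2543.7 / 536.23 ≈ 4.74.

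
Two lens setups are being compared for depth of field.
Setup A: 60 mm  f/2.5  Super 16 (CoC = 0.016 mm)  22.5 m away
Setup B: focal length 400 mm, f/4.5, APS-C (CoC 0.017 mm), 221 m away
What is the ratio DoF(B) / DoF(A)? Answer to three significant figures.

Setup A: H = 60²/(2.5×0.016) + 60 ≈ 90060.0 mm; DoF = Df − Dn = 29973 − 18010 ≈ 11963 mm.
Setup B: H = 400²/(4.5×0.017) + 400 ≈ 2091903.3 mm; DoF = Df − Dn = 247058 − 199914 ≈ 47144 mm.
Ratio = 47144 / 11963 ≈ 3.94.

3.94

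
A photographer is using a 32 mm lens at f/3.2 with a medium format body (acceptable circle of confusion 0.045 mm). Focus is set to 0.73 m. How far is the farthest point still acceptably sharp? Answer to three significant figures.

Hyperfocal distance H = f²/(N·c) + f = 32²/(3.2 × 0.045) + 32 = 1024/0.144 + 32 ≈ 7143.1 mm ≈ 7.143 m.
Far limit Df = s·(H − f)/(H − s) = 730 × (7143.1 − 32) / (7143.1 − 730) = 730 × 7111.1 / 6413.1 ≈ 809.45 mm ≈ 0.809 m.

0.809 m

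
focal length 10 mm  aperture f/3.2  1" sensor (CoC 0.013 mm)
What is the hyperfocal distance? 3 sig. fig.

2.41 m

Hyperfocal distance H = f²/(N·c) + f = 10²/(3.2 × 0.013) + 10 = 100/0.0416 + 10 ≈ 2413.8 mm ≈ 2.41 m.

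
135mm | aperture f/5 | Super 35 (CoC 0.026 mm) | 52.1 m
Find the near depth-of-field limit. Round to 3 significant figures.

38.0 m

Hyperfocal distance H = f²/(N·c) + f = 135²/(5 × 0.026) + 135 = 18225/0.13 + 135 ≈ 140327.3 mm ≈ 140.3 m.
Near limit Dn = s·(H − f)/(H + s − 2f) = 52100 × (140327.3 − 135) / (140327.3 + 52100 − 2 × 135) = 52100 × 140192.3 / 192157.3 ≈ 38011 mm ≈ 38.0 m.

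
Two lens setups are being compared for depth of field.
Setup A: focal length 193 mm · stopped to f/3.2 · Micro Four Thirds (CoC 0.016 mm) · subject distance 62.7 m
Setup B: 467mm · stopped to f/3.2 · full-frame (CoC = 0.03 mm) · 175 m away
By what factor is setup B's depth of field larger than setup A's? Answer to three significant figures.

2.49

Setup A: H = 193²/(3.2×0.016) + 193 ≈ 727712.5 mm; DoF = Df − Dn = 68593 − 57739 ≈ 10854 mm.
Setup B: H = 467²/(3.2×0.03) + 467 ≈ 2272227.4 mm; DoF = Df − Dn = 189564 − 162514 ≈ 27050 mm.
Ratio = 27050 / 10854 ≈ 2.49.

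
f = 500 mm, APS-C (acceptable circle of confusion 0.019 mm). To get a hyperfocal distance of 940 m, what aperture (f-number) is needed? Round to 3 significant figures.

f/14

Rearrange H = f²/(N·c) + f for N: N = f² / ((H − f)·c).
N = 500² / ((940000 − 500) × 0.019) = 250000 / 17850 ≈ 14.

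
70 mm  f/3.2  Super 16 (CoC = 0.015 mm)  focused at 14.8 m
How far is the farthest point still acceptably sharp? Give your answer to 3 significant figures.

17.3 m

Hyperfocal distance H = f²/(N·c) + f = 70²/(3.2 × 0.015) + 70 = 4900/0.048 + 70 ≈ 102153.3 mm ≈ 102.2 m.
Far limit Df = s·(H − f)/(H − s) = 14800 × (102153.3 − 70) / (102153.3 − 14800) = 14800 × 102083.3 / 87353.3 ≈ 17296 mm ≈ 17.3 m.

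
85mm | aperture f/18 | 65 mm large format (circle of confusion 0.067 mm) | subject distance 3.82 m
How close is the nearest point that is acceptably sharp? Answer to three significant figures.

2.35 m

Hyperfocal distance H = f²/(N·c) + f = 85²/(18 × 0.067) + 85 = 7225/1.206 + 85 ≈ 6075.9 mm ≈ 6.076 m.
Near limit Dn = s·(H − f)/(H + s − 2f) = 3820 × (6075.9 − 85) / (6075.9 + 3820 − 2 × 85) = 3820 × 5990.9 / 9725.9 ≈ 2353.0 mm ≈ 2.35 m.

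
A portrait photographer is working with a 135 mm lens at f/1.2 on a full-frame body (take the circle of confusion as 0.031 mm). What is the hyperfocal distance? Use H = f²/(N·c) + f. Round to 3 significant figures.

490 m

Hyperfocal distance H = f²/(N·c) + f = 135²/(1.2 × 0.031) + 135 = 18225/0.0372 + 135 ≈ 490054.4 mm ≈ 490 m.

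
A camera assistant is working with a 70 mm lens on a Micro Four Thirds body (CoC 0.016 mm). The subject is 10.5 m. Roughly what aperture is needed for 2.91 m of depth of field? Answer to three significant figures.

f/3.99

Write h = H − f = f²/(N·c). The thin-lens limits are Dn = s·h/(h + (s−f)) and Df = s·h/(h − (s−f)), so DoF = Df − Dn = 2·s·(s−f)·h / (h² − (s−f)²).
That is a quadratic in h: DoF·h² − 2·s·(s−f)·h − DoF·(s−f)² = 0 ⇒ h = (s−f)·(s + √(s² + DoF²)) / DoF = 10430 × (10500 + √(10500² + 2910²)) / 2910 = 10430 × (10500 + 10895.8) / 2910 ≈ 76687 mm.
Then N = f²/(c·h) = 70² / (0.016 × 76687) = 4900 / 1227.0 ≈ 3.99.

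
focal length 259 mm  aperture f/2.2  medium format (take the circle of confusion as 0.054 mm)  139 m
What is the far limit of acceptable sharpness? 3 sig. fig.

Hyperfocal distance H = f²/(N·c) + f = 259²/(2.2 × 0.054) + 259 = 67081/0.1188 + 259 ≈ 564913.9 mm ≈ 564.9 m.
Far limit Df = s·(H − f)/(H − s) = 139000 × (564913.9 − 259) / (564913.9 − 139000) = 139000 × 564654.9 / 425913.9 ≈ 184279 mm ≈ 184 m.

184 m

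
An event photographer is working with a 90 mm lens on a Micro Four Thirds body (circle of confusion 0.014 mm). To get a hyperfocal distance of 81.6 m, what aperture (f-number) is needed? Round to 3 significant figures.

f/7.10

Rearrange H = f²/(N·c) + f for N: N = f² / ((H − f)·c).
N = 90² / ((81600 − 90) × 0.014) = 8100 / 1141 ≈ 7.10.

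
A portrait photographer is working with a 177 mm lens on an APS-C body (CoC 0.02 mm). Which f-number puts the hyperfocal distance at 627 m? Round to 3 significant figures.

Rearrange H = f²/(N·c) + f for N: N = f² / ((H − f)·c).
N = 177² / ((627000 − 177) × 0.02) = 31329 / 12536 ≈ 2.50.

f/2.50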